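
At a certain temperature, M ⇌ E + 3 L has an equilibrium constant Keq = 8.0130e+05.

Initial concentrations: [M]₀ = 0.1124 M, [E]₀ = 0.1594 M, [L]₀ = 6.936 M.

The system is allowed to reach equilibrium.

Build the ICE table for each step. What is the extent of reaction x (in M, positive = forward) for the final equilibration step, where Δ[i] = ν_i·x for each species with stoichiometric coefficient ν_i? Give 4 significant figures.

Q₀ = 473.2 vs Keq = 8.0130e+05 ⇒ Q<K, forward
Step 1:
                  M         E         L
  init       0.1124    0.1594     6.936
  Δ         -0.1123    0.1123    0.3368
  eq      1.3042e-04    0.2717     7.273
  solve Keq expr → x = 0.1123; check Q = 8.0130e+05

x = 0.1123 M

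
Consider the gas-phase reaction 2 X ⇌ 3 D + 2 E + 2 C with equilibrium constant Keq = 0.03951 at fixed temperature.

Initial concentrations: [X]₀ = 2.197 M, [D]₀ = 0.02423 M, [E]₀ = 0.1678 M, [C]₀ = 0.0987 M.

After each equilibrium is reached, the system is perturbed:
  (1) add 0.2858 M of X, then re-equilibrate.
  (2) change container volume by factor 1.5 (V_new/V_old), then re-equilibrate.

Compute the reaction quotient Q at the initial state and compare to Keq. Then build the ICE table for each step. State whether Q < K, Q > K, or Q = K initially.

Q₀ = 8.0839e-10; Q < K (proceeds forward)

Q₀ = 8.0839e-10 vs Keq = 0.03951 ⇒ Q<K, forward
Step 1:
                    X           D           E           C
  Initial       2.197     0.02423      0.1678      0.0987
  Change      -0.5329      0.7994      0.5329      0.5329
  Equil         1.664      0.8236      0.7007      0.6316
  solve Keq expr → x = 0.2665; check Q = 0.03951
Then add 0.2858 M of X.
Step 2:
                    X           D           E           C
  Initial        1.95      0.8236      0.7007      0.6316
  Change     -0.02582     0.03872     0.02582     0.02582
  Equil         1.924      0.8623      0.7265      0.6574
  solve Keq expr → x = 0.01291; check Q = 0.03951
Then change container volume by factor 1.5 (V_new/V_old).
Step 3:
                    X           D           E           C
  Initial       1.283      0.5749      0.4843      0.4383
  Change       -0.126       0.189       0.126       0.126
  Equil         1.157      0.7639      0.6103      0.5643
  solve Keq expr → x = 0.063; check Q = 0.03951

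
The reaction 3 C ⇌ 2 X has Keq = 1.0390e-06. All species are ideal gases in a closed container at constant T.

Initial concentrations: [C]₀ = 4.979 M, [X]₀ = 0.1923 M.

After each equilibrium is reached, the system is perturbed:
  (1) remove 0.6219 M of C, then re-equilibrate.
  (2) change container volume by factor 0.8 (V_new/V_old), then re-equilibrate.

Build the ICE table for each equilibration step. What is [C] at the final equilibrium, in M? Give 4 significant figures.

Q₀ = 2.9959e-04 vs Keq = 1.0390e-06 ⇒ Q>K, reverse
Step 1:
                    C           X
  I             4.979      0.1923
  C            0.2701       -0.18
  E             5.249     0.01226
  solve Keq expr → x = -0.09002; check Q = 1.0390e-06
Then remove 0.6219 M of C.
Step 2:
                    C           X
  I             4.627     0.01226
  C          0.003153   -0.002102
  E              4.63     0.01016
  solve Keq expr → x = -0.001051; check Q = 1.0390e-06
Then change container volume by factor 0.8 (V_new/V_old).
Step 3:
                    C           X
  I             5.788      0.0127
  C         -0.002235     0.00149
  E             5.786     0.01419
  solve Keq expr → x = 7.4511e-04; check Q = 1.0390e-06

[C]_eq = 5.786 M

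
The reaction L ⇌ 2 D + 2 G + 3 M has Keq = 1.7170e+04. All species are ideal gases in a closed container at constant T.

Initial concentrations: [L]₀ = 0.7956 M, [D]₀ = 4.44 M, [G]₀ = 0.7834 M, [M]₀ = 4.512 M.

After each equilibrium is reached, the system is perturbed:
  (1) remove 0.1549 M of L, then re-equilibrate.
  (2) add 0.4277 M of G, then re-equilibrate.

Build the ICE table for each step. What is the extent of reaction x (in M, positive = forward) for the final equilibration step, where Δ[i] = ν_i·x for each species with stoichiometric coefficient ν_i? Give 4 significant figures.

x = -0.07622 M

Q₀ = 1397 vs Keq = 1.7170e+04 ⇒ Q<K, forward
Step 1:
                  L         D         G         M
  init       0.7956      4.44    0.7834     4.512
  Δ         -0.3135     0.627     0.627    0.9404
  eq         0.4821     5.067      1.41     5.452
  solve Keq expr → x = 0.3135; check Q = 1.7170e+04
Then remove 0.1549 M of L.
Step 2:
                  L         D         G         M
  init       0.3272     5.067      1.41     5.452
  Δ         0.04692  -0.09384  -0.09384   -0.1408
  eq         0.3741     4.973     1.317     5.312
  solve Keq expr → x = -0.04692; check Q = 1.7170e+04
Then add 0.4277 M of G.
Step 3:
                  L         D         G         M
  init       0.3741     4.973     1.744     5.312
  Δ         0.07622   -0.1524   -0.1524   -0.2287
  eq         0.4504     4.821     1.592     5.083
  solve Keq expr → x = -0.07622; check Q = 1.7170e+04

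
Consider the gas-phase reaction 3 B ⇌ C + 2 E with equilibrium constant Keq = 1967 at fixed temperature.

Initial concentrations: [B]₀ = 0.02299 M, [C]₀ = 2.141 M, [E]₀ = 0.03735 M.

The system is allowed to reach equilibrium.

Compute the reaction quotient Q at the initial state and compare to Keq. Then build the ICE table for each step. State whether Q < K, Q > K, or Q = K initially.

Q₀ = 245.8 vs Keq = 1967 ⇒ Q<K, forward
Step 1:
                   B          C          E
  I          0.02299      2.141    0.03735
  C         -0.01014    0.00338   0.006761
  E          0.01285      2.144    0.04411
  solve Keq expr → x = 0.00338; check Q = 1967

Q₀ = 245.8; Q < K (proceeds forward)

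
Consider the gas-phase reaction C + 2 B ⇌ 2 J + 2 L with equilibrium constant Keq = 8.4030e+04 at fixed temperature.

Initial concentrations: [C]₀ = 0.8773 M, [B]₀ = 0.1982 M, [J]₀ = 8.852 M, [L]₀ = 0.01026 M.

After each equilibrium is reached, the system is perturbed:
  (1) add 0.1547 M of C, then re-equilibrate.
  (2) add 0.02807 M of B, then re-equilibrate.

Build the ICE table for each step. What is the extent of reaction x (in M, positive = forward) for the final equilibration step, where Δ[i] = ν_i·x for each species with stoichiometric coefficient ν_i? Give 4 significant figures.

x = 0.01356 M

Q₀ = 0.2393 vs Keq = 8.4030e+04 ⇒ Q<K, forward
Step 1:
                   C          B          J          L
  I           0.8773     0.1982      8.852    0.01026
  C         -0.09555    -0.1911     0.1911     0.1911
  E           0.7818   0.007104      9.043     0.2014
  solve Keq expr → x = 0.09555; check Q = 8.4030e+04
Then add 0.1547 M of C.
Step 2:
                   C          B          J          L
  I           0.9365   0.007104      9.043     0.2014
  C       -2.9636e-04 -5.9272e-04 5.9272e-04 5.9272e-04
  E           0.9362   0.006512      9.044     0.2019
  solve Keq expr → x = 2.9636e-04; check Q = 8.4030e+04
Then add 0.02807 M of B.
Step 3:
                   C          B          J          L
  I           0.9362    0.03458      9.044     0.2019
  C         -0.01356   -0.02712    0.02712    0.02712
  E           0.9226   0.007463      9.071     0.2291
  solve Keq expr → x = 0.01356; check Q = 8.4030e+04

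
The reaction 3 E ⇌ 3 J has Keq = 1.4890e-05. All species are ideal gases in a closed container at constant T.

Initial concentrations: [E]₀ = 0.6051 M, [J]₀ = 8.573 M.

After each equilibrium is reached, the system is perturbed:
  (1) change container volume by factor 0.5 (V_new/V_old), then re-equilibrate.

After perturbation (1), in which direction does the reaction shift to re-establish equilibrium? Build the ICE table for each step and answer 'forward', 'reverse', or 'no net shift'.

Direction: no net shift

Q₀ = 2844 vs Keq = 1.4890e-05 ⇒ Q>K, reverse
Step 1:
                    E           J
  Initial      0.6051       8.573
  Change        8.353      -8.353
  Equil         8.958      0.2204
  solve Keq expr → x = -2.784; check Q = 1.4890e-05
Then change container volume by factor 0.5 (V_new/V_old).
Step 2:
                    E           J
  Initial       17.92      0.4408
  Change            0           0
  Equil         17.92      0.4408
  solve Keq expr → x = 0; check Q = 1.4890e-05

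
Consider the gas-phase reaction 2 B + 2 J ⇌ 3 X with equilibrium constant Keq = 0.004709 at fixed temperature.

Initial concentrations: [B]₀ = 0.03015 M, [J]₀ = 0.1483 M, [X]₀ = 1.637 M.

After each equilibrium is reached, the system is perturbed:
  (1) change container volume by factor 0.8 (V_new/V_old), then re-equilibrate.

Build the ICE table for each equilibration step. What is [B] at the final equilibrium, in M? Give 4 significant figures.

[B]_eq = 1.241 M

Q₀ = 2.1943e+05 vs Keq = 0.004709 ⇒ Q>K, reverse
Step 1:
                    B           J           X
  I           0.03015      0.1483       1.637
  C            0.9708      0.9708      -1.456
  E             1.001       1.119      0.1808
  solve Keq expr → x = -0.4854; check Q = 0.004709
Then change container volume by factor 0.8 (V_new/V_old).
Step 2:
                    B           J           X
  I             1.251       1.399       0.226
  C         -0.009998   -0.009998       0.015
  E             1.241       1.389       0.241
  solve Keq expr → x = 0.004999; check Q = 0.004709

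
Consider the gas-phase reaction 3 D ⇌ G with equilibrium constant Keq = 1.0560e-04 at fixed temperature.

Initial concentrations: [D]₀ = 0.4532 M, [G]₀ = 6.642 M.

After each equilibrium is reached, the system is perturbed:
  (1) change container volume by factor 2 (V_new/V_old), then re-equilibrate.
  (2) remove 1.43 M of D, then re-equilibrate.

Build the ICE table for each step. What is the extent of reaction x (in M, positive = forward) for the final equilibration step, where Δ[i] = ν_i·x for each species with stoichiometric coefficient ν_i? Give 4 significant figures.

Q₀ = 71.36 vs Keq = 1.0560e-04 ⇒ Q>K, reverse
Step 1:
                   D          G
  Initial     0.4532      6.642
  Change       17.95     -5.984
  Equil         18.4     0.6583
  solve Keq expr → x = -5.984; check Q = 1.0560e-04
Then change container volume by factor 2 (V_new/V_old).
Step 2:
                   D          G
  Initial      9.202     0.3291
  Change      0.6816    -0.2272
  Equil        9.884      0.102
  solve Keq expr → x = -0.2272; check Q = 1.0560e-04
Then remove 1.43 M of D.
Step 3:
                   D          G
  Initial      8.454      0.102
  Change      0.1071    -0.0357
  Equil        8.561    0.06625
  solve Keq expr → x = -0.0357; check Q = 1.0560e-04

x = -0.0357 M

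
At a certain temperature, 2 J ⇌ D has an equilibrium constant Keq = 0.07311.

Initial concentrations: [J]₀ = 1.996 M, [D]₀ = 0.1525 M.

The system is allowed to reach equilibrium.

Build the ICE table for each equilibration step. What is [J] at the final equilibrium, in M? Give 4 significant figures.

[J]_eq = 1.818 M

Q₀ = 0.03828 vs Keq = 0.07311 ⇒ Q<K, forward
Step 1:
                  J         D
  init        1.996    0.1525
  Δ         -0.1782   0.08909
  eq          1.818    0.2416
  solve Keq expr → x = 0.08909; check Q = 0.07311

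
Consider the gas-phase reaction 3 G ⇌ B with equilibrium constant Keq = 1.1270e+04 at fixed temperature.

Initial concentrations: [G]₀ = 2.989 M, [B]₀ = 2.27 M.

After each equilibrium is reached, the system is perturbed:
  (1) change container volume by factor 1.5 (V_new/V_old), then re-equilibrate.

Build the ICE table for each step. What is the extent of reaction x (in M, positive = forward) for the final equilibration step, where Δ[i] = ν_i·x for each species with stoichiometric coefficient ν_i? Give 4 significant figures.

x = -0.004541 M

Q₀ = 0.08501 vs Keq = 1.1270e+04 ⇒ Q<K, forward
Step 1:
                  G         B
  init        2.989      2.27
  Δ          -2.923    0.9743
  eq        0.06603     3.244
  solve Keq expr → x = 0.9743; check Q = 1.1270e+04
Then change container volume by factor 1.5 (V_new/V_old).
Step 2:
                  G         B
  init      0.04402     2.163
  Δ         0.01362 -0.004541
  eq        0.05764     2.158
  solve Keq expr → x = -0.004541; check Q = 1.1270e+04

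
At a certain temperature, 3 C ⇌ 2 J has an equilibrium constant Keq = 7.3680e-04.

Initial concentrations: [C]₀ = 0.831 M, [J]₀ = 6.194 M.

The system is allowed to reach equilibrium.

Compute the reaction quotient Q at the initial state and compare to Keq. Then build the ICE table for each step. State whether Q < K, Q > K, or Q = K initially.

Q₀ = 66.86; Q > K (proceeds reverse)

Q₀ = 66.86 vs Keq = 7.3680e-04 ⇒ Q>K, reverse
Step 1:
                    C           J
  Initial       0.831       6.194
  Change        8.188      -5.459
  Equil         9.019      0.7352
  solve Keq expr → x = -2.729; check Q = 7.3680e-04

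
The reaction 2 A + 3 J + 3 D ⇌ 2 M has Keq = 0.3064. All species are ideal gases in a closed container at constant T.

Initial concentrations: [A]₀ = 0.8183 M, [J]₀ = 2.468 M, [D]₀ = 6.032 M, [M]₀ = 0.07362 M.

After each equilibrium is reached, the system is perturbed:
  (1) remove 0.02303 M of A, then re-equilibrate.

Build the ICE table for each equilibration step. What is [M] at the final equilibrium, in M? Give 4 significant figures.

Q₀ = 2.4533e-06 vs Keq = 0.3064 ⇒ Q<K, forward
Step 1:
                    A           J           D           M
  Initial      0.8183       2.468       6.032     0.07362
  Change      -0.7347      -1.102      -1.102      0.7347
  Equil       0.08357       1.366        4.93      0.8083
  solve Keq expr → x = 0.3674; check Q = 0.3064
Then remove 0.02303 M of A.
Step 2:
                    A           J           D           M
  Initial     0.06054       1.366        4.93      0.8083
  Change      0.01812     0.02719     0.02719    -0.01812
  Equil       0.07867       1.393       4.957      0.7902
  solve Keq expr → x = -0.009062; check Q = 0.3064

[M]_eq = 0.7902 M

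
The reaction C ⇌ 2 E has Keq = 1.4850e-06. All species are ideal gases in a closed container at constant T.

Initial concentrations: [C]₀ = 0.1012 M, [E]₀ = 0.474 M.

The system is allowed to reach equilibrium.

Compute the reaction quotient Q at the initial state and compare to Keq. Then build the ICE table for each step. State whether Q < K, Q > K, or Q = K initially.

Q₀ = 2.22 vs Keq = 1.4850e-06 ⇒ Q>K, reverse
Step 1:
                  C         E
  I          0.1012     0.474
  C          0.2366   -0.4733
  E          0.3378 7.0831e-04
  solve Keq expr → x = -0.2366; check Q = 1.4850e-06

Q₀ = 2.22; Q > K (proceeds reverse)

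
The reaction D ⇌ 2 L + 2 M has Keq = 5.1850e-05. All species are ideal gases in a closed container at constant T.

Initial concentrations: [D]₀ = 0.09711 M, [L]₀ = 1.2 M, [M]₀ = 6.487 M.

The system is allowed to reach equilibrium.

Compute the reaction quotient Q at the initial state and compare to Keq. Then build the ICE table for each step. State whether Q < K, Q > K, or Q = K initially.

Q₀ = 624; Q > K (proceeds reverse)

Q₀ = 624 vs Keq = 5.1850e-05 ⇒ Q>K, reverse
Step 1:
                  D         L         M
  init      0.09711       1.2     6.487
  Δ          0.5994    -1.199    -1.199
  eq         0.6965  0.001136     5.288
  solve Keq expr → x = -0.5994; check Q = 5.1850e-05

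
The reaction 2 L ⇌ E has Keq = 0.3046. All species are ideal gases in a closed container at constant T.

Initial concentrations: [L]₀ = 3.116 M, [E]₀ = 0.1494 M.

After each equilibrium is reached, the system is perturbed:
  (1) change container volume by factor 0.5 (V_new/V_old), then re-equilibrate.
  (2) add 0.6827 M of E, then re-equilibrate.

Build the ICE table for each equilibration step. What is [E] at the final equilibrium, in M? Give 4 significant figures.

Q₀ = 0.01539 vs Keq = 0.3046 ⇒ Q<K, forward
Step 1:
                    L           E
  Initial       3.116      0.1494
  Change       -1.431      0.7155
  Equil         1.685      0.8649
  solve Keq expr → x = 0.7155; check Q = 0.3046
Then change container volume by factor 0.5 (V_new/V_old).
Step 2:
                    L           E
  Initial        3.37        1.73
  Change      -0.7435      0.3717
  Equil         2.627       2.101
  solve Keq expr → x = 0.3717; check Q = 0.3046
Then add 0.6827 M of E.
Step 3:
                    L           E
  Initial       2.627       2.784
  Change        0.311     -0.1555
  Equil         2.938       2.629
  solve Keq expr → x = -0.1555; check Q = 0.3046

[E]_eq = 2.629 M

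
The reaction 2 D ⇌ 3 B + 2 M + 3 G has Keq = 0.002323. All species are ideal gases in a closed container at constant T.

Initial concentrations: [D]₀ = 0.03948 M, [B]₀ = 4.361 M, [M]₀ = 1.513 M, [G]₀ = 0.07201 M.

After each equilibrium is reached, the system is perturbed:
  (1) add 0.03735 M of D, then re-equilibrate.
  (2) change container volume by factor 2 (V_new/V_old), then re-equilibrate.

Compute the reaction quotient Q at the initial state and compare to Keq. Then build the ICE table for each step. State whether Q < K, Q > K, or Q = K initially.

Q₀ = 45.48 vs Keq = 0.002323 ⇒ Q>K, reverse
Step 1:
                   D          B          M          G
  I          0.03948      4.361      1.513    0.07201
  C          0.04494   -0.06741   -0.04494   -0.06741
  E          0.08442      4.294      1.468   0.004596
  solve Keq expr → x = -0.02247; check Q = 0.002323
Then add 0.03735 M of D.
Step 2:
                   D          B          M          G
  I           0.1218      4.294      1.468   0.004596
  C       -8.2716e-04   0.001241 8.2716e-04   0.001241
  E           0.1209      4.295      1.469   0.005836
  solve Keq expr → x = 4.1358e-04; check Q = 0.002323
Then change container volume by factor 2 (V_new/V_old).
Step 3:
                   D          B          M          G
  I          0.06047      2.147     0.7344   0.002918
  C        -0.005312   0.007968   0.005312   0.007968
  E          0.05516      2.155     0.7398    0.01089
  solve Keq expr → x = 0.002656; check Q = 0.002323

Q₀ = 45.48; Q > K (proceeds reverse)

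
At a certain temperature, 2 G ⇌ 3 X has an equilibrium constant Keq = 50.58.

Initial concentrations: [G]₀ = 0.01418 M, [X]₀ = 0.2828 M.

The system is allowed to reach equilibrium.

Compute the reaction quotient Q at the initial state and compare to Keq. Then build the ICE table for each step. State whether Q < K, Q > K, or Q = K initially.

Q₀ = 112.5; Q > K (proceeds reverse)

Q₀ = 112.5 vs Keq = 50.58 ⇒ Q>K, reverse
Step 1:
                  G         X
  init      0.01418    0.2828
  Δ         0.00597 -0.008955
  eq        0.02015    0.2738
  solve Keq expr → x = -0.002985; check Q = 50.58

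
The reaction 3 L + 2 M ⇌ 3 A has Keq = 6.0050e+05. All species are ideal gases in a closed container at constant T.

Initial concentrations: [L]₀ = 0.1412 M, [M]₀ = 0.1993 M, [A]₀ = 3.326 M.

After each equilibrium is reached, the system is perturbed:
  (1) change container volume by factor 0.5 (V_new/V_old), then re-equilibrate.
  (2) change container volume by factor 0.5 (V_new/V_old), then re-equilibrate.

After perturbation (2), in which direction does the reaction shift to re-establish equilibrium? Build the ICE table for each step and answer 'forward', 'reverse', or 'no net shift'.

Q₀ = 3.2904e+05 vs Keq = 6.0050e+05 ⇒ Q<K, forward
Step 1:
                    L           M           A
  init         0.1412      0.1993       3.326
  Δ           -0.0196    -0.01307      0.0196
  eq           0.1216      0.1862       3.346
  solve Keq expr → x = 0.006533; check Q = 6.0050e+05
Then change container volume by factor 0.5 (V_new/V_old).
Step 2:
                    L           M           A
  init         0.2432      0.3725       6.691
  Δ          -0.07313    -0.04876     0.07313
  eq           0.1701      0.3237       6.764
  solve Keq expr → x = 0.02438; check Q = 6.0050e+05
Then change container volume by factor 0.5 (V_new/V_old).
Step 3:
                    L           M           A
  init         0.3401      0.6474       13.53
  Δ           -0.1067    -0.07116      0.1067
  eq           0.2334      0.5763       13.64
  solve Keq expr → x = 0.03558; check Q = 6.0050e+05

Direction: forward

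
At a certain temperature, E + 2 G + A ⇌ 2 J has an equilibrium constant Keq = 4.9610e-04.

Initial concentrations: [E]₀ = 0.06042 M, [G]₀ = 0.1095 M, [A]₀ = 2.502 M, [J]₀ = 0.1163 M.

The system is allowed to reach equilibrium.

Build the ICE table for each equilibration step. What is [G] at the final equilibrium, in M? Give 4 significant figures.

Q₀ = 7.462 vs Keq = 4.9610e-04 ⇒ Q>K, reverse
Step 1:
                    E           G           A           J
  I           0.06042      0.1095       2.502      0.1163
  C           0.05679      0.1136     0.05679     -0.1136
  E            0.1172      0.2231       2.559    0.002721
  solve Keq expr → x = -0.05679; check Q = 4.9610e-04

[G]_eq = 0.2231 M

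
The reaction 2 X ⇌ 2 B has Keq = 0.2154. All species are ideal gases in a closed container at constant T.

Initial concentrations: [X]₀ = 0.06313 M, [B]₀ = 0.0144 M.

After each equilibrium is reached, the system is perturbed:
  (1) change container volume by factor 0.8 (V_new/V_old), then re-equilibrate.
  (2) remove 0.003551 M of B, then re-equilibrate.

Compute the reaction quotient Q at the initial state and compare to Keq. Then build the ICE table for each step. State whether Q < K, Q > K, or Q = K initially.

Q₀ = 0.05203; Q < K (proceeds forward)

Q₀ = 0.05203 vs Keq = 0.2154 ⇒ Q<K, forward
Step 1:
                   X          B
  Initial    0.06313     0.0144
  Change    -0.01018    0.01018
  Equil      0.05295    0.02458
  solve Keq expr → x = 0.005088; check Q = 0.2154
Then change container volume by factor 0.8 (V_new/V_old).
Step 2:
                   X          B
  Initial    0.06619    0.03072
  Change           0          0
  Equil      0.06619    0.03072
  solve Keq expr → x = 0; check Q = 0.2154
Then remove 0.003551 M of B.
Step 3:
                   X          B
  Initial    0.06619    0.02717
  Change   -0.002425   0.002425
  Equil      0.06377    0.02959
  solve Keq expr → x = 0.001213; check Q = 0.2154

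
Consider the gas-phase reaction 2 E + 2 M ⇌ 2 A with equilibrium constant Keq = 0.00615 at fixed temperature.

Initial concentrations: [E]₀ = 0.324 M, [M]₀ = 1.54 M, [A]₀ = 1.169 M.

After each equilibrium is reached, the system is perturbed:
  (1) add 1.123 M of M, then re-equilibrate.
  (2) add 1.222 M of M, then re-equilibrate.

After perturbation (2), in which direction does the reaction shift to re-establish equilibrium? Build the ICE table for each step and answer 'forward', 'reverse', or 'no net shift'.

Q₀ = 5.489 vs Keq = 0.00615 ⇒ Q>K, reverse
Step 1:
                    E           M           A
  I             0.324        1.54       1.169
  C             0.927       0.927      -0.927
  E             1.251       2.467       0.242
  solve Keq expr → x = -0.4635; check Q = 0.00615
Then add 1.123 M of M.
Step 2:
                    E           M           A
  I             1.251        3.59       0.242
  C          -0.08022    -0.08022     0.08022
  E             1.171        3.51      0.3222
  solve Keq expr → x = 0.04011; check Q = 0.00615
Then add 1.222 M of M.
Step 3:
                    E           M           A
  I             1.171       4.732      0.3222
  C          -0.07701    -0.07701     0.07701
  E             1.094       4.655      0.3993
  solve Keq expr → x = 0.03851; check Q = 0.00615

Direction: forward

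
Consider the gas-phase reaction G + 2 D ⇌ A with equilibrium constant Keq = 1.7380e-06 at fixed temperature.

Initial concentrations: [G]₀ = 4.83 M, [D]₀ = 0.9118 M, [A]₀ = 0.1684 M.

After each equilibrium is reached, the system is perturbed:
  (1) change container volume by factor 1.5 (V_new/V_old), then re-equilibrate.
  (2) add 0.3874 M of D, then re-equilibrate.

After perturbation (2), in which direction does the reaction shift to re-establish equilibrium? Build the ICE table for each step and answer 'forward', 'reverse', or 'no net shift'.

Q₀ = 0.04194 vs Keq = 1.7380e-06 ⇒ Q>K, reverse
Step 1:
                  G         D         A
  I            4.83    0.9118    0.1684
  C          0.1684    0.3368   -0.1684
  E           4.998     1.249 1.3543e-05
  solve Keq expr → x = -0.1684; check Q = 1.7380e-06
Then change container volume by factor 1.5 (V_new/V_old).
Step 2:
                  G         D         A
  I           3.332    0.8324 9.0285e-06
  C       5.0157e-06 1.0031e-05 -5.0157e-06
  E           3.332    0.8324 4.0128e-06
  solve Keq expr → x = -5.0157e-06; check Q = 1.7380e-06
Then add 0.3874 M of D.
Step 3:
                  G         D         A
  I           3.332      1.22 4.0128e-06
  C       -4.6042e-06 -9.2083e-06 4.6042e-06
  E           3.332      1.22 8.6169e-06
  solve Keq expr → x = 4.6042e-06; check Q = 1.7380e-06

Direction: forward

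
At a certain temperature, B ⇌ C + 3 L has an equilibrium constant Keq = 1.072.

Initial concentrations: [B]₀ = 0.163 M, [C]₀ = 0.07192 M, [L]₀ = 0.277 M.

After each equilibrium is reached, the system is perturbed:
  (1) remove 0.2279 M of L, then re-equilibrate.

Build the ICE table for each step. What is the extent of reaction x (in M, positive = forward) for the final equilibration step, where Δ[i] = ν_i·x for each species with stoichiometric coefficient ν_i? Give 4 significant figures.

x = 0.02347 M

Q₀ = 0.009378 vs Keq = 1.072 ⇒ Q<K, forward
Step 1:
                   B          C          L
  I            0.163    0.07192      0.277
  C          -0.1183     0.1183     0.3548
  E          0.04474     0.1902     0.6318
  solve Keq expr → x = 0.1183; check Q = 1.072
Then remove 0.2279 M of L.
Step 2:
                   B          C          L
  I          0.04474     0.1902     0.4039
  C         -0.02347    0.02347    0.07042
  E          0.02127     0.2137     0.4743
  solve Keq expr → x = 0.02347; check Q = 1.072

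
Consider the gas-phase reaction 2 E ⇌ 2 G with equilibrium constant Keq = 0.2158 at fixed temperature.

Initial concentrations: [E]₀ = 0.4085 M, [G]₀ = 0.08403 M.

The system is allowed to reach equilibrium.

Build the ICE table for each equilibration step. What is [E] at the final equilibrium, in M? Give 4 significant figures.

Q₀ = 0.04231 vs Keq = 0.2158 ⇒ Q<K, forward
Step 1:
                    E           G
  I            0.4085     0.08403
  C           -0.0722      0.0722
  E            0.3363      0.1562
  solve Keq expr → x = 0.0361; check Q = 0.2158

[E]_eq = 0.3363 M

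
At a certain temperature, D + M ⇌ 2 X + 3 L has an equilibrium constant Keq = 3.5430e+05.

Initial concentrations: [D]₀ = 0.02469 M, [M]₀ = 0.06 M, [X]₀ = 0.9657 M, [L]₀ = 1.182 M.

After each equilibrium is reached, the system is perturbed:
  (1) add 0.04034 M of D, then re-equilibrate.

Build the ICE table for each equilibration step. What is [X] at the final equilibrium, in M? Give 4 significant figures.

[X]_eq = 1.083 M

Q₀ = 1040 vs Keq = 3.5430e+05 ⇒ Q<K, forward
Step 1:
                    D           M           X           L
  I           0.02469        0.06      0.9657       1.182
  C          -0.02453    -0.02453     0.04906     0.07358
  E        1.6218e-04     0.03547       1.015       1.256
  solve Keq expr → x = 0.02453; check Q = 3.5430e+05
Then add 0.04034 M of D.
Step 2:
                    D           M           X           L
  I            0.0405     0.03547       1.015       1.256
  C          -0.03416    -0.03416     0.06833      0.1025
  E          0.006338    0.001308       1.083       1.358
  solve Keq expr → x = 0.03416; check Q = 3.5430e+05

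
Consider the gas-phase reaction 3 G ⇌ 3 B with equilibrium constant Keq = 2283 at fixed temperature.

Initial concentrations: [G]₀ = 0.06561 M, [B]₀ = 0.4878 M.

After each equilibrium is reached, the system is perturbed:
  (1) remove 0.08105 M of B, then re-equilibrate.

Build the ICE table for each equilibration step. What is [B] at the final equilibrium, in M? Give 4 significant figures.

[B]_eq = 0.439 M

Q₀ = 411 vs Keq = 2283 ⇒ Q<K, forward
Step 1:
                    G           B
  Initial     0.06561      0.4878
  Change     -0.02655     0.02655
  Equil       0.03906      0.5143
  solve Keq expr → x = 0.008849; check Q = 2283
Then remove 0.08105 M of B.
Step 2:
                    G           B
  Initial     0.03906      0.4333
  Change    -0.005721    0.005721
  Equil       0.03334       0.439
  solve Keq expr → x = 0.001907; check Q = 2283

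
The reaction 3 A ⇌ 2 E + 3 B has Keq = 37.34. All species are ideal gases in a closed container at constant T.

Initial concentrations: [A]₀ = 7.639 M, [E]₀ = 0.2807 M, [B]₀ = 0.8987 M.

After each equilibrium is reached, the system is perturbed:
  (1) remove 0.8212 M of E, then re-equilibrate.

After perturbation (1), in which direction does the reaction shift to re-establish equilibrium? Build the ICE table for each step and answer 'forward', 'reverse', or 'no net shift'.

Q₀ = 1.2830e-04 vs Keq = 37.34 ⇒ Q<K, forward
Step 1:
                   A          E          B
  I            7.639     0.2807     0.8987
  C           -4.299      2.866      4.299
  E             3.34      3.147      5.198
  solve Keq expr → x = 1.433; check Q = 37.34
Then remove 0.8212 M of E.
Step 2:
                   A          E          B
  I             3.34      2.326      5.198
  C          -0.2947     0.1965     0.2947
  E            3.045      2.522      5.493
  solve Keq expr → x = 0.09824; check Q = 37.34

Direction: forward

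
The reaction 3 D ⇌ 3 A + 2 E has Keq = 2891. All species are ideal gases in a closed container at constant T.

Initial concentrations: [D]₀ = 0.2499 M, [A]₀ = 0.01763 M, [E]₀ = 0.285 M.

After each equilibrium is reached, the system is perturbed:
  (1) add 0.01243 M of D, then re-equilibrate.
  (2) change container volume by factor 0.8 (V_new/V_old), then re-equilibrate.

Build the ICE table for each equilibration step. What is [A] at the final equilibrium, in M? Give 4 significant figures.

[A]_eq = 0.3339 M

Q₀ = 2.8520e-05 vs Keq = 2891 ⇒ Q<K, forward
Step 1:
                  D         A         E
  I          0.2499   0.01763     0.285
  C         -0.2394    0.2394    0.1596
  E         0.01051     0.257    0.4446
  solve Keq expr → x = 0.0798; check Q = 2891
Then add 0.01243 M of D.
Step 2:
                  D         A         E
  I         0.02294     0.257    0.4446
  C        -0.01182   0.01182  0.007878
  E         0.01112    0.2688    0.4525
  solve Keq expr → x = 0.003939; check Q = 2891
Then change container volume by factor 0.8 (V_new/V_old).
Step 3:
                  D         A         E
  I          0.0139     0.336    0.5656
  C        0.002103 -0.002103 -0.001402
  E         0.01601    0.3339    0.5642
  solve Keq expr → x = -7.0086e-04; check Q = 2891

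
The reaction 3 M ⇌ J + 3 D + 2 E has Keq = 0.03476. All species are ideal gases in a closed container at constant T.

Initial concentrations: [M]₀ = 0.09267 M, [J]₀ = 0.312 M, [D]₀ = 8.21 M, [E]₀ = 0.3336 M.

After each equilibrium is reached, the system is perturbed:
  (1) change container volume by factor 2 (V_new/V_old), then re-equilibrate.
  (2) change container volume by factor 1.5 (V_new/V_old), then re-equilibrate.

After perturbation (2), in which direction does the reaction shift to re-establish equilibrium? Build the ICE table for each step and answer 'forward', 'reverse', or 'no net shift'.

Q₀ = 2.4145e+04 vs Keq = 0.03476 ⇒ Q>K, reverse
Step 1:
                    M           J           D           E
  Initial     0.09267       0.312        8.21      0.3336
  Change       0.4856     -0.1619     -0.4856     -0.3237
  Equil        0.5783      0.1501       7.724    0.009857
  solve Keq expr → x = -0.1619; check Q = 0.03476
Then change container volume by factor 2 (V_new/V_old).
Step 2:
                    M           J           D           E
  Initial      0.2891     0.07506       3.862    0.004928
  Change     -0.01168    0.003895     0.01168     0.00779
  Equil        0.2775     0.07896       3.874     0.01272
  solve Keq expr → x = 0.003895; check Q = 0.03476
Then change container volume by factor 1.5 (V_new/V_old).
Step 3:
                    M           J           D           E
  Initial       0.185     0.05264       2.583    0.008479
  Change     -0.00841    0.002803     0.00841    0.005607
  Equil        0.1766     0.05544       2.591     0.01409
  solve Keq expr → x = 0.002803; check Q = 0.03476

Direction: forward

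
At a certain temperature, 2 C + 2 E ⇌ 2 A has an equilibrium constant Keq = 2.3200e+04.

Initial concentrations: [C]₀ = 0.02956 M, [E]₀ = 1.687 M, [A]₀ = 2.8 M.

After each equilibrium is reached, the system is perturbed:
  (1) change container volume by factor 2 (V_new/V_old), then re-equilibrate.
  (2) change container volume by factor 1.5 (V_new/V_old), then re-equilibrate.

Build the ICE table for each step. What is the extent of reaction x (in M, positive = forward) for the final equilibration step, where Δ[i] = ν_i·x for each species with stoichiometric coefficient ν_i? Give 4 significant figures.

x = -0.001774 M

Q₀ = 3153 vs Keq = 2.3200e+04 ⇒ Q<K, forward
Step 1:
                   C          E          A
  I          0.02956      1.687        2.8
  C         -0.01847   -0.01847    0.01847
  E          0.01109      1.669      2.818
  solve Keq expr → x = 0.009235; check Q = 2.3200e+04
Then change container volume by factor 2 (V_new/V_old).
Step 2:
                   C          E          A
  I         0.005545     0.8343      1.409
  C         0.005431   0.005431  -0.005431
  E          0.01098     0.8397      1.404
  solve Keq expr → x = -0.002715; check Q = 2.3200e+04
Then change container volume by factor 1.5 (V_new/V_old).
Step 3:
                   C          E          A
  I         0.007317     0.5598     0.9359
  C         0.003548   0.003548  -0.003548
  E          0.01087     0.5633     0.9323
  solve Keq expr → x = -0.001774; check Q = 2.3200e+04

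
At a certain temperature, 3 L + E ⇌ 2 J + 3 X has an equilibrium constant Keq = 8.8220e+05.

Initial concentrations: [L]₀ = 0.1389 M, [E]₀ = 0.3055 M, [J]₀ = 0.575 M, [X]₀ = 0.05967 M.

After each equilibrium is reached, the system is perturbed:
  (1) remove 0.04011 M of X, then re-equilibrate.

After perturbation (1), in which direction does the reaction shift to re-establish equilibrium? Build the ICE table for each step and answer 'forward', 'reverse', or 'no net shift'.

Q₀ = 0.0858 vs Keq = 8.8220e+05 ⇒ Q<K, forward
Step 1:
                    L           E           J           X
  Initial      0.1389      0.3055       0.575     0.05967
  Change      -0.1365    -0.04549     0.09097      0.1365
  Equil      0.002443        0.26       0.666      0.1961
  solve Keq expr → x = 0.04549; check Q = 8.8220e+05
Then remove 0.04011 M of X.
Step 2:
                    L           E           J           X
  Initial    0.002443        0.26       0.666       0.156
  Change  -4.9250e-04 -1.6417e-04  3.2834e-04  4.9250e-04
  Equil      0.001951      0.2599      0.6663      0.1565
  solve Keq expr → x = 1.6417e-04; check Q = 8.8220e+05

Direction: forward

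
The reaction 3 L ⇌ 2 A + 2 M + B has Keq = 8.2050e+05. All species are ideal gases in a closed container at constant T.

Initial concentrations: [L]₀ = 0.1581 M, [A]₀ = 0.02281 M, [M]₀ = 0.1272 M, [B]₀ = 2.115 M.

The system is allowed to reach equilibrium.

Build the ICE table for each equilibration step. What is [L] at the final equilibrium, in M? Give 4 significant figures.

Q₀ = 0.004505 vs Keq = 8.2050e+05 ⇒ Q<K, forward
Step 1:
                   L          A          M          B
  Initial     0.1581    0.02281     0.1272      2.115
  Change     -0.1568     0.1045     0.1045    0.05226
  Equil      0.00132     0.1273     0.2317      2.167
  solve Keq expr → x = 0.05226; check Q = 8.2050e+05

[L]_eq = 0.00132 M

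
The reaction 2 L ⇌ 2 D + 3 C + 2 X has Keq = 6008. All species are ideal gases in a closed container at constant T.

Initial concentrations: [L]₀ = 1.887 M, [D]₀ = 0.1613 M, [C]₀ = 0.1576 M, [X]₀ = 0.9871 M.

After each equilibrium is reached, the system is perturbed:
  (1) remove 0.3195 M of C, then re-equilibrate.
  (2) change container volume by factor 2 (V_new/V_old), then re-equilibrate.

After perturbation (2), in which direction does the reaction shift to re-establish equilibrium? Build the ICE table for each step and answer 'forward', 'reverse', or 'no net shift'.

Direction: forward

Q₀ = 2.7869e-05 vs Keq = 6008 ⇒ Q<K, forward
Step 1:
                   L          D          C          X
  init         1.887     0.1613     0.1576     0.9871
  Δ           -1.632      1.632      2.448      1.632
  eq          0.2549      1.793      2.606      2.619
  solve Keq expr → x = 0.816; check Q = 6008
Then remove 0.3195 M of C.
Step 2:
                   L          D          C          X
  init        0.2549      1.793      2.286      2.619
  Δ         -0.03217    0.03217    0.04825    0.03217
  eq          0.2227      1.826      2.334      2.651
  solve Keq expr → x = 0.01608; check Q = 6008
Then change container volume by factor 2 (V_new/V_old).
Step 3:
                   L          D          C          X
  init        0.1114     0.9128      1.167      1.326
  Δ         -0.08465    0.08465      0.127    0.08465
  eq         0.02672     0.9974      1.294       1.41
  solve Keq expr → x = 0.04232; check Q = 6008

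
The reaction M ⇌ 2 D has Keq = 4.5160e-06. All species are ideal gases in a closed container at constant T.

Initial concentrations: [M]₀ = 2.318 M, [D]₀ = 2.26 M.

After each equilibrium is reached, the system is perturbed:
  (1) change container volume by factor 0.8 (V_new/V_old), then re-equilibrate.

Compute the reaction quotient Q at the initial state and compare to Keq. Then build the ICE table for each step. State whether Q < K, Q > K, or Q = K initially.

Q₀ = 2.203; Q > K (proceeds reverse)

Q₀ = 2.203 vs Keq = 4.5160e-06 ⇒ Q>K, reverse
Step 1:
                   M          D
  I            2.318       2.26
  C            1.128     -2.256
  E            3.446   0.003945
  solve Keq expr → x = -1.128; check Q = 4.5160e-06
Then change container volume by factor 0.8 (V_new/V_old).
Step 2:
                   M          D
  I            4.308   0.004931
  C       2.6023e-04 -5.2046e-04
  E            4.308   0.004411
  solve Keq expr → x = -2.6023e-04; check Q = 4.5160e-06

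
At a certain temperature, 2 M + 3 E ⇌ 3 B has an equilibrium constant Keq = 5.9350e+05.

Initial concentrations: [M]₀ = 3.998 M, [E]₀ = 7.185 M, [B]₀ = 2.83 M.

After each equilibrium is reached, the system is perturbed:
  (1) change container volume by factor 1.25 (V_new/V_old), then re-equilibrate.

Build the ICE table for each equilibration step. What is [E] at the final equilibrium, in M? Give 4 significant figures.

[E]_eq = 0.9873 M

Q₀ = 0.003823 vs Keq = 5.9350e+05 ⇒ Q<K, forward
Step 1:
                   M          E          B
  Initial      3.998      7.185       2.83
  Change      -3.973      -5.96       5.96
  Equil      0.02494      1.225       8.79
  solve Keq expr → x = 1.987; check Q = 5.9350e+05
Then change container volume by factor 1.25 (V_new/V_old).
Step 2:
                   M          E          B
  Initial    0.01995     0.9803      7.032
  Change    0.004684   0.007027  -0.007027
  Equil      0.02463     0.9873      7.025
  solve Keq expr → x = -0.002342; check Q = 5.9350e+05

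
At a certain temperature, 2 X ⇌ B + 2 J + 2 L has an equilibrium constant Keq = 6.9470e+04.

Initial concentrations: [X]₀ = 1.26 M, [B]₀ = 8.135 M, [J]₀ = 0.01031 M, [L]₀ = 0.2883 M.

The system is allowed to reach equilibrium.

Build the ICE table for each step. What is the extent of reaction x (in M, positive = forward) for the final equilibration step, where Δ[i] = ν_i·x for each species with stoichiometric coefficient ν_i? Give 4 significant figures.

x = 0.6193 M

Q₀ = 4.5271e-05 vs Keq = 6.9470e+04 ⇒ Q<K, forward
Step 1:
                   X          B          J          L
  init          1.26      8.135    0.01031     0.2883
  Δ           -1.239     0.6193      1.239      1.239
  eq         0.02141      8.754      1.249      1.527
  solve Keq expr → x = 0.6193; check Q = 6.9470e+04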